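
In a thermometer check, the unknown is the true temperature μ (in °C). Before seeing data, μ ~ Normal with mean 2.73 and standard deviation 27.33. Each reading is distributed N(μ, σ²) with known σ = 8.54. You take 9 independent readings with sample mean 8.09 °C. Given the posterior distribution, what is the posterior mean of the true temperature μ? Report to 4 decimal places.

For Normal data with known variance σ², a Normal(μ₀, σ₀²) prior on μ is conjugate. Posterior precision = 1/σ₀² + n/σ²; posterior mean is the precision-weighted average of μ₀ and x̄.
n·x̄ = 9·8.09 = 72.81.
σ₀² = 27.33² = 746.9289, σ² = 8.54² = 72.9316; σ² + n·σ₀² = 72.9316 + 9·746.9289 = 6795.2917.
Posterior mean = (μ₀/σ₀² + n·x̄/σ²)/(1/σ₀² + n/σ²) = (σ²·μ₀ + σ₀²·n·x̄)/(σ² + n·σ₀²) = (72.9316·2.73 + 746.9289·72.81)/6795.2917 = 54582.996477/6795.2917 = 8.0325.

8.0325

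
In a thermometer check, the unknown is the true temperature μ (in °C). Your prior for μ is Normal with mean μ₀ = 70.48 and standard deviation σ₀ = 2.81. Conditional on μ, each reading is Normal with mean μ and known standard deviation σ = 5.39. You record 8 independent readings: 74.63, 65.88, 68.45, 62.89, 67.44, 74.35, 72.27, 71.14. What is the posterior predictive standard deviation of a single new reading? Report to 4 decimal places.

For Normal data with known variance σ², a Normal(μ₀, σ₀²) prior on μ is conjugate. Posterior precision = 1/σ₀² + n/σ²; posterior mean is the precision-weighted average of μ₀ and x̄.
σ₀² = 2.81² = 7.8961, σ² = 5.39² = 29.0521; σ² + n·σ₀² = 29.0521 + 8·7.8961 = 92.2209.
Posterior precision = 1/σ₀² + n/σ² = 1/7.8961 + 8/29.0521 = (σ² + n·σ₀²)/(σ₀²σ²) = 92.2209/(7.8961·29.0521); posterior variance σₙ² = σ₀²σ²/(σ² + n·σ₀²) = 7.8961·29.0521/92.2209 = 2.487487.
Predictive variance for one new observation = σₙ² + σ² = 7.8961·29.0521/92.2209 + 29.0521 = σ²·(σ₀² + 92.2209)/92.2209 = 29.0521·100.117/92.2209 = 31.539587; SD = √(29.0521·100.117/92.2209) = 5.6160.

5.6160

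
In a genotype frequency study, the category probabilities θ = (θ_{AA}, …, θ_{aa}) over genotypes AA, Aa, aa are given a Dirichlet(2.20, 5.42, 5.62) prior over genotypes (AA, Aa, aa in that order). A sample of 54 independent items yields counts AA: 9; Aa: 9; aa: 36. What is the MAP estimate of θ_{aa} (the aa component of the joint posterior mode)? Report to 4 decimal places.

The Dirichlet prior is conjugate to the Multinomial likelihood: each posterior αⱼ = prior αⱼ + observed count nⱼ.
Posterior concentration: (11.20, 14.42, 41.62), total = 67.24.
Joint mode component: (α_{aa}−1)/(Σα−K) = 40.62/64.24 = 0.6323.

0.6323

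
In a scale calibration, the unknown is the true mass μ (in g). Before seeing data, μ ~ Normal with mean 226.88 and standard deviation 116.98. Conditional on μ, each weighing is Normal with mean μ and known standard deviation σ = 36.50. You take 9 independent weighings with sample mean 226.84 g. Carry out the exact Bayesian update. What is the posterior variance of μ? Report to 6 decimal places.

146.443649

For Normal data with known variance σ², a Normal(μ₀, σ₀²) prior on μ is conjugate. Posterior precision = 1/σ₀² + n/σ²; posterior mean is the precision-weighted average of μ₀ and x̄.
σ₀² = 116.98² = 13684.3204, σ² = 36.50² = 1332.25; σ² + n·σ₀² = 1332.25 + 9·13684.3204 = 124491.1336.
Posterior precision = 1/σ₀² + n/σ² = 1/13684.3204 + 9/1332.25 = (σ² + n·σ₀²)/(σ₀²σ²) = 124491.1336/(13684.3204·1332.25); posterior variance σₙ² = σ₀²σ²/(σ² + n·σ₀²) = 13684.3204·1332.25/124491.1336 = 146.443649.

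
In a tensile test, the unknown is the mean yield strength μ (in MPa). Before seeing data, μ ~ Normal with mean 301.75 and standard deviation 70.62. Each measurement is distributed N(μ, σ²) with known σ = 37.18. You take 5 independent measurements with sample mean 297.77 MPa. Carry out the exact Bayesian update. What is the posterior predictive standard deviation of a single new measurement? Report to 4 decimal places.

40.5500

For Normal data with known variance σ², a Normal(μ₀, σ₀²) prior on μ is conjugate. Posterior precision = 1/σ₀² + n/σ²; posterior mean is the precision-weighted average of μ₀ and x̄.
σ₀² = 70.62² = 4987.1844, σ² = 37.18² = 1382.3524; σ² + n·σ₀² = 1382.3524 + 5·4987.1844 = 26318.2744.
Posterior precision = 1/σ₀² + n/σ² = 1/4987.1844 + 5/1382.3524 = (σ² + n·σ₀²)/(σ₀²σ²) = 26318.2744/(4987.1844·1382.3524); posterior variance σₙ² = σ₀²σ²/(σ² + n·σ₀²) = 4987.1844·1382.3524/26318.2744 = 261.949025.
Predictive variance for one new observation = σₙ² + σ² = 4987.1844·1382.3524/26318.2744 + 1382.3524 = σ²·(σ₀² + 26318.2744)/26318.2744 = 1382.3524·31305.4588/26318.2744 = 1644.301425; SD = √(1382.3524·31305.4588/26318.2744) = 40.5500.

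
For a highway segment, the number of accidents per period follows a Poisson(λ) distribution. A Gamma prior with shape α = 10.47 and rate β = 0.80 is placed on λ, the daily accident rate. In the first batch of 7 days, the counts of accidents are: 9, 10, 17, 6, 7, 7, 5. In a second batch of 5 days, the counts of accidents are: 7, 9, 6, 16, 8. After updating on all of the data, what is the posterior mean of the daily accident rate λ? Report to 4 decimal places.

With a Gamma(shape α, rate β) prior, the Poisson likelihood is conjugate: the posterior is Gamma(α + ΣXᵢ, β + n).
Batch 1: sum of counts S = 61 over n = 7 days.
After batch 1: Gamma(α+S, β+n) = Gamma(10.47+61, 0.80+7) = Gamma(71.47, 7.80).
Batch 2: sum of counts S = 46 over n = 5 days.
After batch 2: Gamma(α+S, β+n) = Gamma(71.47+46, 7.80+5) = Gamma(117.47, 12.80).
Posterior mean = α/β = 117.47/12.80 = 9.1773.

9.1773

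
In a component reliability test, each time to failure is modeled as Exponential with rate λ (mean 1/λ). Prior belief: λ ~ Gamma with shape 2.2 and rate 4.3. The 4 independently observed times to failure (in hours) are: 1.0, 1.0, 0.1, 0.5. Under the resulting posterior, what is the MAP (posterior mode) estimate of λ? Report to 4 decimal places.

With a Gamma(shape α, rate β) prior on the exponential rate λ, the posterior after n observations with total T = Σxᵢ is Gamma(α+n, β+T).
Sum of observations T = 2.6 hours; n = 4.
Posterior: Gamma(2.2+4, 4.3+2.6) = Gamma(6.2, 6.9).
Mode = (α−1)/β = 0.7536.

0.7536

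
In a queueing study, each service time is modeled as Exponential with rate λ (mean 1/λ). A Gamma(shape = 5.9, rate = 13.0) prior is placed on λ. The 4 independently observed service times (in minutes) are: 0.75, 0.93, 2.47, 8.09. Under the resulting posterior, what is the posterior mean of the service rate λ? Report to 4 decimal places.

With a Gamma(shape α, rate β) prior on the exponential rate λ, the posterior after n observations with total T = Σxᵢ is Gamma(α+n, β+T).
Sum of observations T = 12.24 minutes; n = 4.
Posterior: Gamma(5.9+4, 13.0+12.24) = Gamma(9.9, 25.24).
Posterior mean of λ = α/β = 9.9/25.24 = 0.3922.

0.3922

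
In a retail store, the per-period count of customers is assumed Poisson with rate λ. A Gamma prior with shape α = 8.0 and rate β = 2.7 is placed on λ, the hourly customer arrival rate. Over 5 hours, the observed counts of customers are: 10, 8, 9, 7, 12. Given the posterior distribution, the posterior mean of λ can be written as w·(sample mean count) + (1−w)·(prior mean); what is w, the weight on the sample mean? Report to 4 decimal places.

With a Gamma(shape α, rate β) prior, the Poisson likelihood is conjugate: the posterior is Gamma(α + ΣXᵢ, β + n).
Posterior mean = (α₀+S)/(β₀+n) = [n/(β₀+n)]·(S/n) + [β₀/(β₀+n)]·(α₀/β₀), so only n and β₀ enter the weight.
Weight on data w = n/(β₀+n) = 5/(2.7+5) = 5/7.7 = 0.6494.

0.6494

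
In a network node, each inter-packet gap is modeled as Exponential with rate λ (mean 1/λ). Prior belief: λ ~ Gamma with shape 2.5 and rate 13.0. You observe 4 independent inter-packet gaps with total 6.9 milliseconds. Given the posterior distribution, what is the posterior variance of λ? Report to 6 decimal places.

With a Gamma(shape α, rate β) prior on the exponential rate λ, the posterior after n observations with total T = Σxᵢ is Gamma(α+n, β+T).
Posterior: Gamma(2.5+4, 13.0+6.9) = Gamma(6.5, 19.9).
Var = α/β² = 0.016414.

0.016414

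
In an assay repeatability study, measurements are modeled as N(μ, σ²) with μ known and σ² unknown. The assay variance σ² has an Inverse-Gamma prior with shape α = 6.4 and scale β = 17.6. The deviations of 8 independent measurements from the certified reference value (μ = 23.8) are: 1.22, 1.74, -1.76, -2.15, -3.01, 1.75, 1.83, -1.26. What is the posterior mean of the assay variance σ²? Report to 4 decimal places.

With known mean μ and an Inverse-Gamma(α, β) prior on σ², the Normal likelihood is conjugate: posterior is Inv-Gamma(α + n/2, β + Σ(xᵢ−μ)²/2).
Σ(xᵢ−μ)² = (1.22)² + (1.74)² + (-1.76)² + (-2.15)² + (-3.01)² + (1.75)² + (1.83)² + (-1.26)² = 29.2952.
Posterior: Inv-Gamma(6.4 + 8/2, 17.6 + 29.2952/2) = Inv-Gamma(10.40, 32.24760).
E[σ²|data] = β/(α−1) = 32.24760/9.40 = 3.4306.

3.4306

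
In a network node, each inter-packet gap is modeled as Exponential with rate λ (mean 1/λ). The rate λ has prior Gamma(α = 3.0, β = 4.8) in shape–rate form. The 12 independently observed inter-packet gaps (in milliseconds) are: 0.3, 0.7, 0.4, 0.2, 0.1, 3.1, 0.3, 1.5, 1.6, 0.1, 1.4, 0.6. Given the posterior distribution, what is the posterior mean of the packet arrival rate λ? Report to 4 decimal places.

0.9934

With a Gamma(shape α, rate β) prior on the exponential rate λ, the posterior after n observations with total T = Σxᵢ is Gamma(α+n, β+T).
Sum of observations T = 10.3 milliseconds; n = 12.
Posterior: Gamma(3.0+12, 4.8+10.3) = Gamma(15.0, 15.1).
Posterior mean of λ = α/β = 15.0/15.1 = 0.9934.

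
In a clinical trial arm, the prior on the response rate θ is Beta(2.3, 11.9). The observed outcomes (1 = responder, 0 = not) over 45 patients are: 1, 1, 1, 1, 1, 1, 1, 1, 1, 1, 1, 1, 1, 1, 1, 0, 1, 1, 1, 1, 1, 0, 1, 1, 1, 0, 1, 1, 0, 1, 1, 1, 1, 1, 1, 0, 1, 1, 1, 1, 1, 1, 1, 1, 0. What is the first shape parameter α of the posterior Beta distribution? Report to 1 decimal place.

41.3

The Beta prior is conjugate to a Binomial/Bernoulli likelihood; the update adds successes to α and failures to β.
Posterior: Beta(α+k, β+n−k) = Beta(2.3+39, 11.9+6) = Beta(41.3, 17.9).
Posterior α = 41.3.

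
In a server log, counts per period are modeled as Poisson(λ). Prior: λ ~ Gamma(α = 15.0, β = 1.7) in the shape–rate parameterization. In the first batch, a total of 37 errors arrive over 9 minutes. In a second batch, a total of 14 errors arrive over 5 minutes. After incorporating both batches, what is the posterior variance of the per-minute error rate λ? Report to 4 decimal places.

0.2678

With a Gamma(shape α, rate β) prior, the Poisson likelihood is conjugate: the posterior is Gamma(α + ΣXᵢ, β + n).
After batch 1: Gamma(α+S, β+n) = Gamma(15.0+37, 1.7+9) = Gamma(52.0, 10.7).
After batch 2: Gamma(α+S, β+n) = Gamma(52.0+14, 10.7+5) = Gamma(66.0, 15.7).
Var = α/β² = 66.0/15.7² = 0.2678.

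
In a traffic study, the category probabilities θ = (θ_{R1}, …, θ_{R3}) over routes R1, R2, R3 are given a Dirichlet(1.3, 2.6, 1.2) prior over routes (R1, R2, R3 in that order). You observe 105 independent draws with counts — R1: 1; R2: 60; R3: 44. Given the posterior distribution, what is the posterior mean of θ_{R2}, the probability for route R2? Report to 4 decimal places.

The Dirichlet prior is conjugate to the Multinomial likelihood: each posterior αⱼ = prior αⱼ + observed count nⱼ.
Posterior concentration: (2.3, 62.6, 45.2), total = 110.1.
E[θ_{R2}|data] = α_{R2}/Σα = 62.6/110.1 = 0.5686.

0.5686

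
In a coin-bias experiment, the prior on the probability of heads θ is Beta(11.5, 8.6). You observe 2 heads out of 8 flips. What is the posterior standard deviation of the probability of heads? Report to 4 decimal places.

The Beta prior is conjugate to a Binomial/Bernoulli likelihood; the update adds successes to α and failures to β.
Posterior: Beta(α+k, β+n−k) = Beta(11.5+2, 8.6+6) = Beta(13.5, 14.6).
Var = αβ/((α+β)²(α+β+1)) = 13.5·14.6/(28.1²·29.1) = 0.00857790; SD = √0.00857790 = 0.0926.

0.0926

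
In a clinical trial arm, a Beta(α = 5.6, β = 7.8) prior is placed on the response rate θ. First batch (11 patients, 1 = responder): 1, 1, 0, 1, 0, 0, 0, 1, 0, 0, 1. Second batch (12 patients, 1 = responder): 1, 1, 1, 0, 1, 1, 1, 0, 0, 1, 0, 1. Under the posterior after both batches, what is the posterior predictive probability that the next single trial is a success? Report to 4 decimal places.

The Beta prior is conjugate to a Binomial/Bernoulli likelihood; the update adds successes to α and failures to β.
After batch 1: Beta(5.6+5, 7.8+6) = Beta(10.6, 13.8).
After batch 2: Beta(10.6+8, 13.8+4) = Beta(18.6, 17.8).
For a single future Bernoulli trial, P(success | data) = α/(α+β) = 0.5110.

0.5110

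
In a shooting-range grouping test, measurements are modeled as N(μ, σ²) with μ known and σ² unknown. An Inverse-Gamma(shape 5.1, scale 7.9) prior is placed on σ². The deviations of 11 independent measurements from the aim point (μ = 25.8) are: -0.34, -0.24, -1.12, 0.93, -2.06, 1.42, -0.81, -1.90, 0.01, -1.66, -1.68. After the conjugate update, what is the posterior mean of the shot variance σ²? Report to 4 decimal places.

1.7811

With known mean μ and an Inverse-Gamma(α, β) prior on σ², the Normal likelihood is conjugate: posterior is Inv-Gamma(α + n/2, β + Σ(xᵢ−μ)²/2).
Σ(xᵢ−μ)² = (-0.34)² + (-0.24)² + (-1.12)² + (0.93)² + (-2.06)² + (1.42)² + (-0.81)² + (-1.90)² + (0.01)² + (-1.66)² + (-1.68)² = 18.3967.
Posterior: Inv-Gamma(5.1 + 11/2, 7.9 + 18.3967/2) = Inv-Gamma(10.60, 17.09835).
E[σ²|data] = β/(α−1) = 17.09835/9.60 = 1.7811.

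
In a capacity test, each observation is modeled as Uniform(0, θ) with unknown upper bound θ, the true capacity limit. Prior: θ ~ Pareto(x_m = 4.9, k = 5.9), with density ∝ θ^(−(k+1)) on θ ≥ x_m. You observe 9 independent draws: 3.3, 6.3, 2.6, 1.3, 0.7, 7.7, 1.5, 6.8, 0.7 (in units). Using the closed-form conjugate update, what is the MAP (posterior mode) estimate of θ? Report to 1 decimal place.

7.7

A Pareto(scale x_m, shape k) prior on the upper bound θ of Uniform(0, θ) is conjugate: posterior is Pareto(max(x_m, max xᵢ), k + n).
Sample maximum = 7.7; prior scale x_m = 4.9 → posterior scale = max = 7.7.
Posterior shape = 5.9 + 9 = 14.9.
The Pareto density is decreasing on [x_m, ∞), so the mode is x_m = 7.7.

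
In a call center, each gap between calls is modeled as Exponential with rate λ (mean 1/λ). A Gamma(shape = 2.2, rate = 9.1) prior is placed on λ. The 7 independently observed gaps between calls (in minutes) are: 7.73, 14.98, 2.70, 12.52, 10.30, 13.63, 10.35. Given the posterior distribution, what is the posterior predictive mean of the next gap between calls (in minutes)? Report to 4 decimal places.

With a Gamma(shape α, rate β) prior on the exponential rate λ, the posterior after n observations with total T = Σxᵢ is Gamma(α+n, β+T).
Sum of observations T = 72.21 minutes; n = 7.
Posterior: Gamma(2.2+7, 9.1+72.21) = Gamma(9.2, 81.31).
The predictive distribution for the next observation is Lomax; its mean is β/(α−1) = 81.31/8.2 = 9.9159.

9.9159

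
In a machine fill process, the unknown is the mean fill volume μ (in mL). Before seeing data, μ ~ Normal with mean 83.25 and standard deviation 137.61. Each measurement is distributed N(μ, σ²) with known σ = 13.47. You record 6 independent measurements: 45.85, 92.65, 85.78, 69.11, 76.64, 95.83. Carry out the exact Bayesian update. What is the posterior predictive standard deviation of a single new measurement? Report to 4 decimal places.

14.5476

For Normal data with known variance σ², a Normal(μ₀, σ₀²) prior on μ is conjugate. Posterior precision = 1/σ₀² + n/σ²; posterior mean is the precision-weighted average of μ₀ and x̄.
σ₀² = 137.61² = 18936.5121, σ² = 13.47² = 181.4409; σ² + n·σ₀² = 181.4409 + 6·18936.5121 = 113800.5135.
Posterior precision = 1/σ₀² + n/σ² = 1/18936.5121 + 6/181.4409 = (σ² + n·σ₀²)/(σ₀²σ²) = 113800.5135/(18936.5121·181.4409); posterior variance σₙ² = σ₀²σ²/(σ² + n·σ₀²) = 18936.5121·181.4409/113800.5135 = 30.191936.
Predictive variance for one new observation = σₙ² + σ² = 18936.5121·181.4409/113800.5135 + 181.4409 = σ²·(σ₀² + 113800.5135)/113800.5135 = 181.4409·132737.0256/113800.5135 = 211.632836; SD = √(181.4409·132737.0256/113800.5135) = 14.5476.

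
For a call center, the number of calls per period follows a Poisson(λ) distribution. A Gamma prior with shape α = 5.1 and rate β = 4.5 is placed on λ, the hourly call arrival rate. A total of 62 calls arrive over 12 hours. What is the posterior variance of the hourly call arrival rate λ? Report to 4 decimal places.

With a Gamma(shape α, rate β) prior, the Poisson likelihood is conjugate: the posterior is Gamma(α + ΣXᵢ, β + n).
Posterior: Gamma(α+S, β+n) = Gamma(5.1+62, 4.5+12) = Gamma(67.1, 16.5).
Var = α/β² = 67.1/16.5² = 0.2465.

0.2465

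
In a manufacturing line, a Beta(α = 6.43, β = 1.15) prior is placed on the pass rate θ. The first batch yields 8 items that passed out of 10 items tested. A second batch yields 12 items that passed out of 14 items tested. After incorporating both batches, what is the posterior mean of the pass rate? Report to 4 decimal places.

The Beta prior is conjugate to a Binomial/Bernoulli likelihood; the update adds successes to α and failures to β.
After batch 1: Beta(6.43+8, 1.15+2) = Beta(14.43, 3.15).
After batch 2: Beta(14.43+12, 3.15+2) = Beta(26.43, 5.15).
Posterior mean = α/(α+β) = 26.43/31.58 = 0.8369.

0.8369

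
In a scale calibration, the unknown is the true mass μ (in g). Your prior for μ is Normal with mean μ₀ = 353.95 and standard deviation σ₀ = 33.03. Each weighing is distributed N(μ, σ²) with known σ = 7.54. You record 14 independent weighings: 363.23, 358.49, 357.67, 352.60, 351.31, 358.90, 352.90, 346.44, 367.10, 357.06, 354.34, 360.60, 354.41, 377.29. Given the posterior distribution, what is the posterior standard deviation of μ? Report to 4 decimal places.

For Normal data with known variance σ², a Normal(μ₀, σ₀²) prior on μ is conjugate. Posterior precision = 1/σ₀² + n/σ²; posterior mean is the precision-weighted average of μ₀ and x̄.
σ₀² = 33.03² = 1090.9809, σ² = 7.54² = 56.8516; σ² + n·σ₀² = 56.8516 + 14·1090.9809 = 15330.5842.
Posterior precision = 1/σ₀² + n/σ² = 1/1090.9809 + 14/56.8516 = (σ² + n·σ₀²)/(σ₀²σ²) = 15330.5842/(1090.9809·56.8516); posterior variance σₙ² = σ₀²σ²/(σ² + n·σ₀²) = 1090.9809·56.8516/15330.5842 = 4.045769.
Posterior SD = √σₙ² = √(1090.9809·56.8516/15330.5842) = 2.0114.

2.0114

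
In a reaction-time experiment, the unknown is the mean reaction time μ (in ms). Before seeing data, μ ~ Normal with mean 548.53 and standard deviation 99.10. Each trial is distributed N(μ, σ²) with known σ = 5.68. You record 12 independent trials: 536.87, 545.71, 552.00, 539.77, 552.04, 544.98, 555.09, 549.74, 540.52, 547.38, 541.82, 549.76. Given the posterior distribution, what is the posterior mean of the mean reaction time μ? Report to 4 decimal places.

546.3073

For Normal data with known variance σ², a Normal(μ₀, σ₀²) prior on μ is conjugate. Posterior precision = 1/σ₀² + n/σ²; posterior mean is the precision-weighted average of μ₀ and x̄.
Σxᵢ = 536.87 + 545.71 + 552.00 + 539.77 + 552.04 + 544.98 + 555.09 + 549.74 + 540.52 + 547.38 + 541.82 + 549.76 = 6555.68, so n·x̄ = 6555.68.
σ₀² = 99.10² = 9820.81, σ² = 5.68² = 32.2624; σ² + n·σ₀² = 32.2624 + 12·9820.81 = 117881.9824.
Posterior mean = (μ₀/σ₀² + n·x̄/σ²)/(1/σ₀² + n/σ²) = (σ²·μ₀ + σ₀²·n·x̄)/(σ² + n·σ₀²) = (32.2624·548.53 + 9820.81·6555.68)/117881.9824 = 64399784.595072/117881.9824 = 546.3073.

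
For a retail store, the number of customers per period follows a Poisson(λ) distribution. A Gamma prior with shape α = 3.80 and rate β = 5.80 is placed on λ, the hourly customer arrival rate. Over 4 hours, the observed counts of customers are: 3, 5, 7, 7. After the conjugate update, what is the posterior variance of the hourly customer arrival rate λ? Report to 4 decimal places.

0.2686

With a Gamma(shape α, rate β) prior, the Poisson likelihood is conjugate: the posterior is Gamma(α + ΣXᵢ, β + n).
Sum of counts S = 22 over n = 4 hours.
Posterior: Gamma(α+S, β+n) = Gamma(3.80+22, 5.80+4) = Gamma(25.80, 9.80).
Var = α/β² = 25.80/9.80² = 0.2686.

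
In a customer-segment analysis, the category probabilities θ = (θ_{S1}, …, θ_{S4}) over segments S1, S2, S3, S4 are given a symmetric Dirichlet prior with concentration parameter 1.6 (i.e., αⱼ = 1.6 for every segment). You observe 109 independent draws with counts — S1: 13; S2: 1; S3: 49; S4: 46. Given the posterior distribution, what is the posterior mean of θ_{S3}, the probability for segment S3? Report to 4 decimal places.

The Dirichlet prior is conjugate to the Multinomial likelihood: each posterior αⱼ = prior αⱼ + observed count nⱼ.
Posterior concentration: (14.6, 2.6, 50.6, 47.6), total = 115.4.
E[θ_{S3}|data] = α_{S3}/Σα = 50.6/115.4 = 0.4385.

0.4385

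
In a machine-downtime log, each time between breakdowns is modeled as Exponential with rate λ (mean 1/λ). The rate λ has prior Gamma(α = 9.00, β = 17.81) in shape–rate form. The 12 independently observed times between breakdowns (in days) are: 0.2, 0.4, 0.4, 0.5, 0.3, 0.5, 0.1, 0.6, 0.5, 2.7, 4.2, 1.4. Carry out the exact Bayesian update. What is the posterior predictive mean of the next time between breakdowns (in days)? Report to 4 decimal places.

1.4805

With a Gamma(shape α, rate β) prior on the exponential rate λ, the posterior after n observations with total T = Σxᵢ is Gamma(α+n, β+T).
Sum of observations T = 11.8 days; n = 12.
Posterior: Gamma(9.00+12, 17.81+11.8) = Gamma(21.00, 29.61).
The predictive distribution for the next observation is Lomax; its mean is β/(α−1) = 29.61/20.00 = 1.4805.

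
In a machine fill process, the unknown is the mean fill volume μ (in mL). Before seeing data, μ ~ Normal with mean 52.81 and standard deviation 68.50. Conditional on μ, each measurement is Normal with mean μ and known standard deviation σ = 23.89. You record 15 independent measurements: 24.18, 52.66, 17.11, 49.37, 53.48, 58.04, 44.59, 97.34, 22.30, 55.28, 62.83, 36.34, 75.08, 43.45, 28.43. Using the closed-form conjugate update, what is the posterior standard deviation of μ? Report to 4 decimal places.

6.1435

For Normal data with known variance σ², a Normal(μ₀, σ₀²) prior on μ is conjugate. Posterior precision = 1/σ₀² + n/σ²; posterior mean is the precision-weighted average of μ₀ and x̄.
σ₀² = 68.50² = 4692.25, σ² = 23.89² = 570.7321; σ² + n·σ₀² = 570.7321 + 15·4692.25 = 70954.4821.
Posterior precision = 1/σ₀² + n/σ² = 1/4692.25 + 15/570.7321 = (σ² + n·σ₀²)/(σ₀²σ²) = 70954.4821/(4692.25·570.7321); posterior variance σₙ² = σ₀²σ²/(σ² + n·σ₀²) = 4692.25·570.7321/70954.4821 = 37.742756.
Posterior SD = √σₙ² = √(4692.25·570.7321/70954.4821) = 6.1435.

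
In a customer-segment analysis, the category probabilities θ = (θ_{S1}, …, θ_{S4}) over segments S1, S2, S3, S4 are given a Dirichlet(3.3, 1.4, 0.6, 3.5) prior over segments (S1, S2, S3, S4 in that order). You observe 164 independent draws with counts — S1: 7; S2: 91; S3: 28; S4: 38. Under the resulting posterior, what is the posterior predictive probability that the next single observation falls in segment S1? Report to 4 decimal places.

The Dirichlet prior is conjugate to the Multinomial likelihood: each posterior αⱼ = prior αⱼ + observed count nⱼ.
Posterior concentration: (10.3, 92.4, 28.6, 41.5), total = 172.8.
P(next = S1 | data) = α_{S1}/Σα = 0.0596.

0.0596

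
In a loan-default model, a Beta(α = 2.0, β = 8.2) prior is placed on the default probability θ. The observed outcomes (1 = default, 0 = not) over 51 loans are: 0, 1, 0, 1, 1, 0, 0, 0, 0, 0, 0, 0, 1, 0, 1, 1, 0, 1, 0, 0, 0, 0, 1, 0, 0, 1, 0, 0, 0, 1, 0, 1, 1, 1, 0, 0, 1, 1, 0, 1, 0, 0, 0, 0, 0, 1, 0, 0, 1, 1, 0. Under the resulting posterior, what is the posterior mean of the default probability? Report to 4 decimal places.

0.3431

The Beta prior is conjugate to a Binomial/Bernoulli likelihood; the update adds successes to α and failures to β.
Posterior: Beta(α+k, β+n−k) = Beta(2.0+19, 8.2+32) = Beta(21.0, 40.2).
Posterior mean = α/(α+β) = 21.0/61.2 = 0.3431.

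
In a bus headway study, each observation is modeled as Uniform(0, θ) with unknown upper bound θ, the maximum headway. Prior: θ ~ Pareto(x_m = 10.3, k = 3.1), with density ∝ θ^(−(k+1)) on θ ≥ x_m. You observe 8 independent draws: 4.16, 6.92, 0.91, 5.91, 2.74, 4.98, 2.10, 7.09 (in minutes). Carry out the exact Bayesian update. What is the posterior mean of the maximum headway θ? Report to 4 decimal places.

A Pareto(scale x_m, shape k) prior on the upper bound θ of Uniform(0, θ) is conjugate: posterior is Pareto(max(x_m, max xᵢ), k + n).
Sample maximum = 7.09; prior scale x_m = 10.3 → posterior scale = max = 10.30.
Posterior shape = 3.1 + 8 = 11.1.
E[θ|data] = k·x_m/(k−1) = 11.1·10.30/10.1 = 11.3198.

11.3198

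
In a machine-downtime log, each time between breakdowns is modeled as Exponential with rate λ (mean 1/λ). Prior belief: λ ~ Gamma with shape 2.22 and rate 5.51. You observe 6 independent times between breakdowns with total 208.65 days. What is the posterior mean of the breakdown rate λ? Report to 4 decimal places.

With a Gamma(shape α, rate β) prior on the exponential rate λ, the posterior after n observations with total T = Σxᵢ is Gamma(α+n, β+T).
Posterior: Gamma(2.22+6, 5.51+208.65) = Gamma(8.22, 214.16).
Posterior mean of λ = α/β = 8.22/214.16 = 0.0384.

0.0384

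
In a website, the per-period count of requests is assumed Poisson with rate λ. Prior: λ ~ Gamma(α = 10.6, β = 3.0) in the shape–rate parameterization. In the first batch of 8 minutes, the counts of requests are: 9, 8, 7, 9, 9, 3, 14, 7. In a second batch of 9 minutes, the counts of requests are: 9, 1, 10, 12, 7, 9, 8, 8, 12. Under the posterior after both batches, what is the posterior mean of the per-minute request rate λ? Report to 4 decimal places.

7.6300

With a Gamma(shape α, rate β) prior, the Poisson likelihood is conjugate: the posterior is Gamma(α + ΣXᵢ, β + n).
Batch 1: sum of counts S = 66 over n = 8 minutes.
After batch 1: Gamma(α+S, β+n) = Gamma(10.6+66, 3.0+8) = Gamma(76.6, 11.0).
Batch 2: sum of counts S = 76 over n = 9 minutes.
After batch 2: Gamma(α+S, β+n) = Gamma(76.6+76, 11.0+9) = Gamma(152.6, 20.0).
Posterior mean = α/β = 152.6/20.0 = 7.6300.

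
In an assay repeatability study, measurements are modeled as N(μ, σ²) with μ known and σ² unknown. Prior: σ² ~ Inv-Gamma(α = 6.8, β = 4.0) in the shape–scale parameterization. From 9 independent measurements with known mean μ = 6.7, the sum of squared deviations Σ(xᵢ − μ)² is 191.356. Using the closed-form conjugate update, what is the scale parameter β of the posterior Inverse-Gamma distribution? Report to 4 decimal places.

99.6780

With known mean μ and an Inverse-Gamma(α, β) prior on σ², the Normal likelihood is conjugate: posterior is Inv-Gamma(α + n/2, β + Σ(xᵢ−μ)²/2).
Posterior: Inv-Gamma(6.8 + 9/2, 4.0 + 191.356/2) = Inv-Gamma(11.30, 99.6780).
Posterior β = 99.6780.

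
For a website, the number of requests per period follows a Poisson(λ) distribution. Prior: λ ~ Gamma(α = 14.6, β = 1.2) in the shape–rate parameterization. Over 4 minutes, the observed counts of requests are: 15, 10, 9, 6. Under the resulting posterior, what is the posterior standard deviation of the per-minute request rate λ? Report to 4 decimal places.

1.4210

With a Gamma(shape α, rate β) prior, the Poisson likelihood is conjugate: the posterior is Gamma(α + ΣXᵢ, β + n).
Sum of counts S = 40 over n = 4 minutes.
Posterior: Gamma(α+S, β+n) = Gamma(14.6+40, 1.2+4) = Gamma(54.6, 5.2).
SD = √α/β = √54.6/5.2 = 1.4210.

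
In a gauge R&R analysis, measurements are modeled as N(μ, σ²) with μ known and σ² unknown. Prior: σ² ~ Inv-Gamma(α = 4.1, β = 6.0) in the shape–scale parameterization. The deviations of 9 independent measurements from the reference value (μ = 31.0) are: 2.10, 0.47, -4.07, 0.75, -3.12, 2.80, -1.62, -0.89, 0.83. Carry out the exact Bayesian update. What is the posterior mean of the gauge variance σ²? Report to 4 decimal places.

3.6472

With known mean μ and an Inverse-Gamma(α, β) prior on σ², the Normal likelihood is conjugate: posterior is Inv-Gamma(α + n/2, β + Σ(xᵢ−μ)²/2).
Σ(xᵢ−μ)² = (2.10)² + (0.47)² + (-4.07)² + (0.75)² + (-3.12)² + (2.80)² + (-1.62)² + (-0.89)² + (0.83)² = 43.4381.
Posterior: Inv-Gamma(4.1 + 9/2, 6.0 + 43.4381/2) = Inv-Gamma(8.60, 27.71905).
E[σ²|data] = β/(α−1) = 27.71905/7.60 = 3.6472.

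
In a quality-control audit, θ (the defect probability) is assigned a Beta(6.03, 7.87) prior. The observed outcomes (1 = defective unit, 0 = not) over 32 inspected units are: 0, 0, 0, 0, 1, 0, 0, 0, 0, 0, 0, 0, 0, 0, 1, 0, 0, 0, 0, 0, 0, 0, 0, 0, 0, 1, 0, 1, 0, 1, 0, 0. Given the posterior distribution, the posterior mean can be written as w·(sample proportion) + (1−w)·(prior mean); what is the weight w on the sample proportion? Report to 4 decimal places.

0.6972

The Beta prior is conjugate to a Binomial/Bernoulli likelihood; the update adds successes to α and failures to β.
Posterior mean = (α₀+k)/(α₀+β₀+n) = [n/(α₀+β₀+n)]·(k/n) + [(α₀+β₀)/(α₀+β₀+n)]·α₀/(α₀+β₀), so only n and the prior enter the weight.
The weight on the data is w = n/(α₀+β₀+n) = 32/(6.03+7.87+32) = 32/45.90 = 0.6972.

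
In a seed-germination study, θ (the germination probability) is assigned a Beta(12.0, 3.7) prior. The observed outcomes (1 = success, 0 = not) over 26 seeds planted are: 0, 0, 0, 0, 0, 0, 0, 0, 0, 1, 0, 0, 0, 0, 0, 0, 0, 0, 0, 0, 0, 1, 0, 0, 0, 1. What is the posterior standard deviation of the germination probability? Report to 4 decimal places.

The Beta prior is conjugate to a Binomial/Bernoulli likelihood; the update adds successes to α and failures to β.
Posterior: Beta(α+k, β+n−k) = Beta(12.0+3, 3.7+23) = Beta(15.0, 26.7).
Var = αβ/((α+β)²(α+β+1)) = 15.0·26.7/(41.7²·42.7) = 0.00539390; SD = √0.00539390 = 0.0734.

0.0734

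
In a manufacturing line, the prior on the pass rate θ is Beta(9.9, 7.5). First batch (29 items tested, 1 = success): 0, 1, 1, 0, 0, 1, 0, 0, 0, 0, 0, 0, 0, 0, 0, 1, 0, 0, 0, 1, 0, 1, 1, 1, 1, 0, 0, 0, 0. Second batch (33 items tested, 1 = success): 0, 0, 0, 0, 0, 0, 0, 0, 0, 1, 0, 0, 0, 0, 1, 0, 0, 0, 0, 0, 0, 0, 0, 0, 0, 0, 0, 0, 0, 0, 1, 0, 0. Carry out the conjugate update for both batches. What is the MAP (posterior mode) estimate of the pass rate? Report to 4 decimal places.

0.2700

The Beta prior is conjugate to a Binomial/Bernoulli likelihood; the update adds successes to α and failures to β.
After batch 1: Beta(9.9+9, 7.5+20) = Beta(18.9, 27.5).
After batch 2: Beta(18.9+3, 27.5+30) = Beta(21.9, 57.5).
Mode of Beta(a,b) for a,b>1 is (a−1)/(a+b−2) = 20.9/77.4 = 0.2700.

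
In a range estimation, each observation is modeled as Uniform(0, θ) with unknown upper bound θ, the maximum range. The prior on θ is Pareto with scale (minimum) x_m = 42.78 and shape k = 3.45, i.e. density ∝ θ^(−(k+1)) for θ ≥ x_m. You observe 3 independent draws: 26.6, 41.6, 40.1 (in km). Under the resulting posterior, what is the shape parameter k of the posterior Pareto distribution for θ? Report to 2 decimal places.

6.45

A Pareto(scale x_m, shape k) prior on the upper bound θ of Uniform(0, θ) is conjugate: posterior is Pareto(max(x_m, max xᵢ), k + n).
Sample maximum = 41.6; prior scale x_m = 42.78 → posterior scale = max = 42.78.
Posterior shape = 3.45 + 3 = 6.45.
Posterior shape k = 6.45.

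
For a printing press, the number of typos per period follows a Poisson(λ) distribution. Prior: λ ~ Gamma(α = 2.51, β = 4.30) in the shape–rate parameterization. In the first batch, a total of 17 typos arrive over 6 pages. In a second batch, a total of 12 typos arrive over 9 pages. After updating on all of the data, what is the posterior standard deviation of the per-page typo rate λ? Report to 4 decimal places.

With a Gamma(shape α, rate β) prior, the Poisson likelihood is conjugate: the posterior is Gamma(α + ΣXᵢ, β + n).
After batch 1: Gamma(α+S, β+n) = Gamma(2.51+17, 4.30+6) = Gamma(19.51, 10.30).
After batch 2: Gamma(α+S, β+n) = Gamma(19.51+12, 10.30+9) = Gamma(31.51, 19.30).
SD = √α/β = √31.51/19.30 = 0.2908.

0.2908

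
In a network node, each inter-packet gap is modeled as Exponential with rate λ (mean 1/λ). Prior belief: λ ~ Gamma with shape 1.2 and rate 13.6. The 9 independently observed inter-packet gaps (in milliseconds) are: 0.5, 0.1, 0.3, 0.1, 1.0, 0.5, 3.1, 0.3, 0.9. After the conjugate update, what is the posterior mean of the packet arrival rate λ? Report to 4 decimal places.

With a Gamma(shape α, rate β) prior on the exponential rate λ, the posterior after n observations with total T = Σxᵢ is Gamma(α+n, β+T).
Sum of observations T = 6.8 milliseconds; n = 9.
Posterior: Gamma(1.2+9, 13.6+6.8) = Gamma(10.2, 20.4).
Posterior mean of λ = α/β = 10.2/20.4 = 0.5000.

0.5000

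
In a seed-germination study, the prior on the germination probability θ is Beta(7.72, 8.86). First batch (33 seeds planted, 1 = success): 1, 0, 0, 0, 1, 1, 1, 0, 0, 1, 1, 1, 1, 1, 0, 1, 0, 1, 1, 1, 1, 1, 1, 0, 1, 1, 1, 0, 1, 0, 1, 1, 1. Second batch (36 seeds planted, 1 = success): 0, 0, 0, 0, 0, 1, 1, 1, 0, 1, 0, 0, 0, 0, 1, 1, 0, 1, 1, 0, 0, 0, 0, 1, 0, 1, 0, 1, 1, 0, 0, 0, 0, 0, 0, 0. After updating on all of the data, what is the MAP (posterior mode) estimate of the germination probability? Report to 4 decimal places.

The Beta prior is conjugate to a Binomial/Bernoulli likelihood; the update adds successes to α and failures to β.
After batch 1: Beta(7.72+23, 8.86+10) = Beta(30.72, 18.86).
After batch 2: Beta(30.72+12, 18.86+24) = Beta(42.72, 42.86).
Mode of Beta(a,b) for a,b>1 is (a−1)/(a+b−2) = 41.72/83.58 = 0.4992.

0.4992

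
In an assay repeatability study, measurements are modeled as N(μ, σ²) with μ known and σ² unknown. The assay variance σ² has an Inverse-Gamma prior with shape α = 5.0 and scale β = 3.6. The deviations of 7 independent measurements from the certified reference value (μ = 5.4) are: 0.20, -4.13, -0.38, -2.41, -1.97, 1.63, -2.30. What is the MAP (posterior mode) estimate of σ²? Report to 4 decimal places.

2.2146

With known mean μ and an Inverse-Gamma(α, β) prior on σ², the Normal likelihood is conjugate: posterior is Inv-Gamma(α + n/2, β + Σ(xᵢ−μ)²/2).
Σ(xᵢ−μ)² = (0.20)² + (-4.13)² + (-0.38)² + (-2.41)² + (-1.97)² + (1.63)² + (-2.30)² = 34.8772.
Posterior: Inv-Gamma(5.0 + 7/2, 3.6 + 34.8772/2) = Inv-Gamma(8.50, 21.03860).
Mode = β/(α+1) = 21.03860/9.50 = 2.2146.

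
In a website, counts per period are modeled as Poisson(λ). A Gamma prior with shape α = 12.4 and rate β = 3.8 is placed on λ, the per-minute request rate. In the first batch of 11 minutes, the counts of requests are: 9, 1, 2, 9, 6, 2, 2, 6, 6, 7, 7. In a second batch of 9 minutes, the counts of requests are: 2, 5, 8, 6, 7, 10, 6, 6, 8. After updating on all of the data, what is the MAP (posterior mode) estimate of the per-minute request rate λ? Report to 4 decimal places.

With a Gamma(shape α, rate β) prior, the Poisson likelihood is conjugate: the posterior is Gamma(α + ΣXᵢ, β + n).
Batch 1: sum of counts S = 57 over n = 11 minutes.
After batch 1: Gamma(α+S, β+n) = Gamma(12.4+57, 3.8+11) = Gamma(69.4, 14.8).
Batch 2: sum of counts S = 58 over n = 9 minutes.
After batch 2: Gamma(α+S, β+n) = Gamma(69.4+58, 14.8+9) = Gamma(127.4, 23.8).
Mode of Gamma(α,β) for α≥1 is (α−1)/β = 126.4/23.8 = 5.3109.

5.3109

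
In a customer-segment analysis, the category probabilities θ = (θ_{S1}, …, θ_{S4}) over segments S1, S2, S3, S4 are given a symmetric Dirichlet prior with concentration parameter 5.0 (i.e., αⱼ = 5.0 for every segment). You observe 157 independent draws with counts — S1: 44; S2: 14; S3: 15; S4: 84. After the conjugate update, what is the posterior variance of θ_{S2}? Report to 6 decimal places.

The Dirichlet prior is conjugate to the Multinomial likelihood: each posterior αⱼ = prior αⱼ + observed count nⱼ.
Posterior concentration: (49.0, 19.0, 20.0, 89.0), total = 177.0.
Var[θ_j] = α_j(Σα−α_j)/((Σα)²(Σα+1)) = 19.0·158.0/(177.0²·178.0) = 0.000538.

0.000538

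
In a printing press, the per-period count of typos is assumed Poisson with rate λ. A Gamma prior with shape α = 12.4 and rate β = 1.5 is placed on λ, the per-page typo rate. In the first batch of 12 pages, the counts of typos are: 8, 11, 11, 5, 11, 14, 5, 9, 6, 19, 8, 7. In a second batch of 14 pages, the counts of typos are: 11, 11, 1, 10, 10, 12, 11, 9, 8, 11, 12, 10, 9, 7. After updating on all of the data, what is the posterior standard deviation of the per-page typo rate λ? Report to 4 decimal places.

0.5845

With a Gamma(shape α, rate β) prior, the Poisson likelihood is conjugate: the posterior is Gamma(α + ΣXᵢ, β + n).
Batch 1: sum of counts S = 114 over n = 12 pages.
After batch 1: Gamma(α+S, β+n) = Gamma(12.4+114, 1.5+12) = Gamma(126.4, 13.5).
Batch 2: sum of counts S = 132 over n = 14 pages.
After batch 2: Gamma(α+S, β+n) = Gamma(126.4+132, 13.5+14) = Gamma(258.4, 27.5).
SD = √α/β = √258.4/27.5 = 0.5845.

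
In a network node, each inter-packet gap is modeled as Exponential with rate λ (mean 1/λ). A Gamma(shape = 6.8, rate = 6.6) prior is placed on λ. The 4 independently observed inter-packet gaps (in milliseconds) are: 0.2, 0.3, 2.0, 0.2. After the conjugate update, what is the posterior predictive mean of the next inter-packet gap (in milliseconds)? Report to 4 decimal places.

0.9490

With a Gamma(shape α, rate β) prior on the exponential rate λ, the posterior after n observations with total T = Σxᵢ is Gamma(α+n, β+T).
Sum of observations T = 2.7 milliseconds; n = 4.
Posterior: Gamma(6.8+4, 6.6+2.7) = Gamma(10.8, 9.3).
The predictive distribution for the next observation is Lomax; its mean is β/(α−1) = 9.3/9.8 = 0.9490.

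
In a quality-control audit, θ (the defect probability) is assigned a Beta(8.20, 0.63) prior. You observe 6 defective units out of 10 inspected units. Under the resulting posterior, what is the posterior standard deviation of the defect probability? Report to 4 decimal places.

0.0967

The Beta prior is conjugate to a Binomial/Bernoulli likelihood; the update adds successes to α and failures to β.
Posterior: Beta(α+k, β+n−k) = Beta(8.20+6, 0.63+4) = Beta(14.20, 4.63).
Var = αβ/((α+β)²(α+β+1)) = 14.20·4.63/(18.83²·19.83) = 0.00935074; SD = √0.00935074 = 0.0967.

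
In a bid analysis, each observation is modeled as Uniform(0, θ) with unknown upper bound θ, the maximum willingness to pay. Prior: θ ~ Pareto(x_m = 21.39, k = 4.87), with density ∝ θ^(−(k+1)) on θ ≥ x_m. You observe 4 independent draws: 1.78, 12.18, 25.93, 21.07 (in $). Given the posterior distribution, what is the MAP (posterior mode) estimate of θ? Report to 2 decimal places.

25.93

A Pareto(scale x_m, shape k) prior on the upper bound θ of Uniform(0, θ) is conjugate: posterior is Pareto(max(x_m, max xᵢ), k + n).
Sample maximum = 25.93; prior scale x_m = 21.39 → posterior scale = max = 25.93.
Posterior shape = 4.87 + 4 = 8.87.
The Pareto density is decreasing on [x_m, ∞), so the mode is x_m = 25.93.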